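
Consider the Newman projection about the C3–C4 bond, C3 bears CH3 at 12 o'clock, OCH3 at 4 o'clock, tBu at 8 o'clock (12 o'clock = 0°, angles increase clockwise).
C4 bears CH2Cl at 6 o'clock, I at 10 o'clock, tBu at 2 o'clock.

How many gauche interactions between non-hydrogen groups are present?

Non-H gauche pairs: CH3(0°)/I(300°); CH3(0°)/tBu(60°); OCH3(120°)/CH2Cl(180°); OCH3(120°)/tBu(60°); tBu(240°)/CH2Cl(180°); tBu(240°)/I(300°) — 6 interactions.

6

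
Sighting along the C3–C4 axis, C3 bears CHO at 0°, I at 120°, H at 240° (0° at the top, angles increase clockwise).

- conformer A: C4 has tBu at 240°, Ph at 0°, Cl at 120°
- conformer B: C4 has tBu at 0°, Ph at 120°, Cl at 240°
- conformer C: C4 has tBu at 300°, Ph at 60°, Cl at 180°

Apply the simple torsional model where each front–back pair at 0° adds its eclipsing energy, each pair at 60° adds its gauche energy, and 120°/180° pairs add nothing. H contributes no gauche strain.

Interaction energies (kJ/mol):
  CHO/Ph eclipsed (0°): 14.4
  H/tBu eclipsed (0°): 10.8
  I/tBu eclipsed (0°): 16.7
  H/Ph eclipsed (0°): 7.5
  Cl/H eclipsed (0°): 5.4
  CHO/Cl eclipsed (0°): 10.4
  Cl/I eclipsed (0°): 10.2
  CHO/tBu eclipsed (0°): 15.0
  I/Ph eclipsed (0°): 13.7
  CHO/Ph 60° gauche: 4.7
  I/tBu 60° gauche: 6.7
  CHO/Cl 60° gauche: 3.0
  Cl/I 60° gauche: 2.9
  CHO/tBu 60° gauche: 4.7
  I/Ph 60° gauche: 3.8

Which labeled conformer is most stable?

A (eclipsed): CHO–Ph eclipsed, I–Cl eclipsed, H–tBu eclipsed; 14.4 + 10.2 + 10.8 = 35.4 kJ/mol.
B (eclipsed): CHO–tBu eclipsed, I–Ph eclipsed, H–Cl eclipsed; 15.0 + 13.7 + 5.4 = 34.1 kJ/mol.
C (staggered): CHO–tBu gauche, CHO–Ph gauche, I–Ph gauche, I–Cl gauche; 4.7 + 4.7 + 3.8 + 2.9 = 16.1 kJ/mol.
C has the lowest total (16.1 kJ/mol).

C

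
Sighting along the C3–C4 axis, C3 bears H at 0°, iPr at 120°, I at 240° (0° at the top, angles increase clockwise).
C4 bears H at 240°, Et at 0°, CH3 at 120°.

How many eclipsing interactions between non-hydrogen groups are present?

1

Non-H eclipsing pairs: iPr(120°)/CH3(120°) — 1 interaction.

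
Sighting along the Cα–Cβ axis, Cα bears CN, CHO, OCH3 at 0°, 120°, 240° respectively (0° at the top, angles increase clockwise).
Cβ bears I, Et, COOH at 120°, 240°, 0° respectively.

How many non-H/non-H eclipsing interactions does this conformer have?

Non-H eclipsing pairs: CN(0°)/COOH(0°); CHO(120°)/I(120°); OCH3(240°)/Et(240°) — 3 interactions.

3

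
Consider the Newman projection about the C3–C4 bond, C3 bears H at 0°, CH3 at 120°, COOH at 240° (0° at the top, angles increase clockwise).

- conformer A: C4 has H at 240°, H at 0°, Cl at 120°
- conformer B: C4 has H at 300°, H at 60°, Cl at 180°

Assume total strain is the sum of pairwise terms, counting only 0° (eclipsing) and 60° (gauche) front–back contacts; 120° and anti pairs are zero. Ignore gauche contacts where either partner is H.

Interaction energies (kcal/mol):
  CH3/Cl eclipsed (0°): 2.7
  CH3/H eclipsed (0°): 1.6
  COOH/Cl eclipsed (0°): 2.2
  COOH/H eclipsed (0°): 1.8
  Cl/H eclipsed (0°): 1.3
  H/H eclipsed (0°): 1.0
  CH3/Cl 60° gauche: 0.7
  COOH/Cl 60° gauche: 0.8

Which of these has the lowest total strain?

B

A (eclipsed): H(0°)/H(0°) eclipsed 1.0; CH3(120°)/Cl(120°) eclipsed 2.7; COOH(240°)/H(240°) eclipsed 1.8 → 5.5 kcal/mol.
B (staggered): CH3(120°)/Cl(180°) gauche 0.7; COOH(240°)/Cl(180°) gauche 0.8 → 1.5 kcal/mol.
B has the lowest total (1.5 kcal/mol).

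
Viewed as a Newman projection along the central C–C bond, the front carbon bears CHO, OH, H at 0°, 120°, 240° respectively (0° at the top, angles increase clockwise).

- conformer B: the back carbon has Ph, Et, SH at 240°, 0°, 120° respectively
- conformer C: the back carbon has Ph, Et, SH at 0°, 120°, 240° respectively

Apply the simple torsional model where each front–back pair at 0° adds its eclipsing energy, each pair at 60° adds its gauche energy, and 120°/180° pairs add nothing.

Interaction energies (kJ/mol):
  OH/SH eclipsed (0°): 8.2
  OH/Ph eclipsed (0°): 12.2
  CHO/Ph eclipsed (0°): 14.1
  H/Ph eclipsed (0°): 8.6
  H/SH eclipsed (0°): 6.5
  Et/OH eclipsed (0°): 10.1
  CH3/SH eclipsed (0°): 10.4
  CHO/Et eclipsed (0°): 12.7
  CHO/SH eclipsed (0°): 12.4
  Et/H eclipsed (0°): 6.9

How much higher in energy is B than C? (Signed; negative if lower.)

-1.2 kJ/mol

B (eclipsed): CHO(0°)/Et(0°) eclipsed 12.7; OH(120°)/SH(120°) eclipsed 8.2; H(240°)/Ph(240°) eclipsed 8.6 → 29.5 kJ/mol.
C (eclipsed): CHO(0°)/Ph(0°) eclipsed 14.1; OH(120°)/Et(120°) eclipsed 10.1; H(240°)/SH(240°) eclipsed 6.5 → 30.7 kJ/mol.
E(B) − E(C) = 29.5 − 30.7 = -1.2 kJ/mol.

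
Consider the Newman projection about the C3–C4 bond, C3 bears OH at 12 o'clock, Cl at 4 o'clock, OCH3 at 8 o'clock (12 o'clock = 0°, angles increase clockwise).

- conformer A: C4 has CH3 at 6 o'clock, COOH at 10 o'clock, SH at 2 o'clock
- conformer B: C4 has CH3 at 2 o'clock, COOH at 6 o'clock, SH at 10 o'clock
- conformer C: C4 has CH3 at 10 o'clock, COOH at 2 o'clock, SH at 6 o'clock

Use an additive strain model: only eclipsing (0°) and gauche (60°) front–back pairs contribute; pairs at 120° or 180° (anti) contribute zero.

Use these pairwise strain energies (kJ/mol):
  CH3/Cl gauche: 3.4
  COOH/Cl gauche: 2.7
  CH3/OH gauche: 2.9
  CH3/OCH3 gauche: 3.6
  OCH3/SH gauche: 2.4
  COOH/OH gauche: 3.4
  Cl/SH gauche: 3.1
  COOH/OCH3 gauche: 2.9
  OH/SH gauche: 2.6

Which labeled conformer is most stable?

A is staggered. OH at 0° is gauche with COOH at 300° (3.4); OH at 0° is gauche with SH at 60° (2.6); Cl at 120° is gauche with CH3 at 180° (3.4); Cl at 120° is gauche with SH at 60° (3.1); OCH3 at 240° is gauche with CH3 at 180° (3.6); OCH3 at 240° is gauche with COOH at 300° (2.9). Total 19.0 kJ/mol.
B is staggered. OH at 0° is gauche with CH3 at 60° (2.9); OH at 0° is gauche with SH at 300° (2.6); Cl at 120° is gauche with CH3 at 60° (3.4); Cl at 120° is gauche with COOH at 180° (2.7); OCH3 at 240° is gauche with COOH at 180° (2.9); OCH3 at 240° is gauche with SH at 300° (2.4). Total 16.9 kJ/mol.
C is staggered. OH at 0° is gauche with CH3 at 300° (2.9); OH at 0° is gauche with COOH at 60° (3.4); Cl at 120° is gauche with COOH at 60° (2.7); Cl at 120° is gauche with SH at 180° (3.1); OCH3 at 240° is gauche with CH3 at 300° (3.6); OCH3 at 240° is gauche with SH at 180° (2.4). Total 18.1 kJ/mol.
B has the lowest total (16.9 kJ/mol).

B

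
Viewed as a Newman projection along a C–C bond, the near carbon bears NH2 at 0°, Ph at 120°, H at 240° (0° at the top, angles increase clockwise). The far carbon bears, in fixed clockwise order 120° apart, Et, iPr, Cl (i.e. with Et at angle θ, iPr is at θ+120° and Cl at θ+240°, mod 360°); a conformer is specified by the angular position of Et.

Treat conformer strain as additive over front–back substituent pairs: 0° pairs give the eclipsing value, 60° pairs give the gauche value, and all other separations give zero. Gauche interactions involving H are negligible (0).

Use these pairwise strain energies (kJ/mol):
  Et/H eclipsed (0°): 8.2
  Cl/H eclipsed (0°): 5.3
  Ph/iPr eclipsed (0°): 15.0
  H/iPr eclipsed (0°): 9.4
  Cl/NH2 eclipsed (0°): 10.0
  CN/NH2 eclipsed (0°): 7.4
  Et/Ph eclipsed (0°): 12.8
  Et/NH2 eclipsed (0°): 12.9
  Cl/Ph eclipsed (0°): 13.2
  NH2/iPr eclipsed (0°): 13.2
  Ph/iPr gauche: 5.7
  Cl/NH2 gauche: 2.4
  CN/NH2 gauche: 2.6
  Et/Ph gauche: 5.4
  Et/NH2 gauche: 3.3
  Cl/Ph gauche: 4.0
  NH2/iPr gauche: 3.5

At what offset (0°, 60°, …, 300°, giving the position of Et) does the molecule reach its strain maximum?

240°

Et at 0° (eclipsed): NH2(0°)/Et(0°) eclipsed 12.9; Ph(120°)/iPr(120°) eclipsed 15.0; H(240°)/Cl(240°) eclipsed 5.3 → 33.2 kJ/mol.
Et at 60° (staggered): NH2(0°)/Et(60°) gauche 3.3; NH2(0°)/Cl(300°) gauche 2.4; Ph(120°)/Et(60°) gauche 5.4; Ph(120°)/iPr(180°) gauche 5.7 → 16.8 kJ/mol.
Et at 120° (eclipsed): NH2(0°)/Cl(0°) eclipsed 10.0; Ph(120°)/Et(120°) eclipsed 12.8; H(240°)/iPr(240°) eclipsed 9.4 → 32.2 kJ/mol.
Et at 180° (staggered): NH2(0°)/iPr(300°) gauche 3.5; NH2(0°)/Cl(60°) gauche 2.4; Ph(120°)/Et(180°) gauche 5.4; Ph(120°)/Cl(60°) gauche 4.0 → 15.3 kJ/mol.
Et at 240° (eclipsed): NH2(0°)/iPr(0°) eclipsed 13.2; Ph(120°)/Cl(120°) eclipsed 13.2; H(240°)/Et(240°) eclipsed 8.2 → 34.6 kJ/mol.
Et at 300° (staggered): NH2(0°)/Et(300°) gauche 3.3; NH2(0°)/iPr(60°) gauche 3.5; Ph(120°)/iPr(60°) gauche 5.7; Ph(120°)/Cl(180°) gauche 4.0 → 16.5 kJ/mol.
The maximum (34.6 kJ/mol) occurs with Et at 240°.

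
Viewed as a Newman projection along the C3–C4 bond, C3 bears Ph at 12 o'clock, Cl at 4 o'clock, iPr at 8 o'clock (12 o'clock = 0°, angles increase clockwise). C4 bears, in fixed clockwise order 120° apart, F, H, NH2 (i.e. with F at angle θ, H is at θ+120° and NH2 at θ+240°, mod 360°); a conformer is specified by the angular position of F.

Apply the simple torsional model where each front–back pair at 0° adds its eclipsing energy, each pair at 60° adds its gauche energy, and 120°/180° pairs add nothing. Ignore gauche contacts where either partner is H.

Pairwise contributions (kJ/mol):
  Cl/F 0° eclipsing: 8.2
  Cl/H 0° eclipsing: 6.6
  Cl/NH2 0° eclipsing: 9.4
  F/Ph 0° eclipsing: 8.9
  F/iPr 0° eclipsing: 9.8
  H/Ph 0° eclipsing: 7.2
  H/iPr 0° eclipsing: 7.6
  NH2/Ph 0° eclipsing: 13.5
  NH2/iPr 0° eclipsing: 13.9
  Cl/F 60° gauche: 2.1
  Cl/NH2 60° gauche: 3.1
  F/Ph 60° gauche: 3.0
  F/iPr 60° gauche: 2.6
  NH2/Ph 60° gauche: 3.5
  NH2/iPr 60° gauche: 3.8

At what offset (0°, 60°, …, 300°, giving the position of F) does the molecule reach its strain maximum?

0°

F at 0° (eclipsed): Ph(0°)/F(0°) eclipsed 8.9; Cl(120°)/H(120°) eclipsed 6.6; iPr(240°)/NH2(240°) eclipsed 13.9 → 29.4 kJ/mol.
F at 60° (staggered): Ph(0°)/F(60°) gauche 3.0; Ph(0°)/NH2(300°) gauche 3.5; Cl(120°)/F(60°) gauche 2.1; iPr(240°)/NH2(300°) gauche 3.8 → 12.4 kJ/mol.
F at 120° (eclipsed): Ph(0°)/NH2(0°) eclipsed 13.5; Cl(120°)/F(120°) eclipsed 8.2; iPr(240°)/H(240°) eclipsed 7.6 → 29.3 kJ/mol.
F at 180° (staggered): Ph(0°)/NH2(60°) gauche 3.5; Cl(120°)/F(180°) gauche 2.1; Cl(120°)/NH2(60°) gauche 3.1; iPr(240°)/F(180°) gauche 2.6 → 11.3 kJ/mol.
F at 240° (eclipsed): Ph(0°)/H(0°) eclipsed 7.2; Cl(120°)/NH2(120°) eclipsed 9.4; iPr(240°)/F(240°) eclipsed 9.8 → 26.4 kJ/mol.
F at 300° (staggered): Ph(0°)/F(300°) gauche 3.0; Cl(120°)/NH2(180°) gauche 3.1; iPr(240°)/F(300°) gauche 2.6; iPr(240°)/NH2(180°) gauche 3.8 → 12.5 kJ/mol.
The maximum (29.4 kJ/mol) occurs with F at 0°.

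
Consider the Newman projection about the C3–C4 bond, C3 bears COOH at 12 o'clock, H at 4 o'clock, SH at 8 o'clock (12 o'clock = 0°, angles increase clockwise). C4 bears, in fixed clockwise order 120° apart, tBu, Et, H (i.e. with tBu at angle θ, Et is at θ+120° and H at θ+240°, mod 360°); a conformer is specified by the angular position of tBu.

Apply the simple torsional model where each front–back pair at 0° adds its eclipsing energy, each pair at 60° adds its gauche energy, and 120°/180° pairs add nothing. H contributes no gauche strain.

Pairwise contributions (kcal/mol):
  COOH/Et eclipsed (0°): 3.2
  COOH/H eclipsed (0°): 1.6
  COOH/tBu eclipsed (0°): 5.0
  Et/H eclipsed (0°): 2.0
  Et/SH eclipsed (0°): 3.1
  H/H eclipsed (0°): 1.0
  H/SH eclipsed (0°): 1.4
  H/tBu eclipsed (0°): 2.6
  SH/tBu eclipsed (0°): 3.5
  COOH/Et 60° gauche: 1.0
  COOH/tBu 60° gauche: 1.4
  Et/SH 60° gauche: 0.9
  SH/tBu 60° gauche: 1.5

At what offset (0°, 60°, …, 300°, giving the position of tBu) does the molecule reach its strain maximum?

tBu at 0° (eclipsed): COOH–tBu eclipsed, H–Et eclipsed, SH–H eclipsed; 5.0 + 2.0 + 1.4 = 8.4 kcal/mol.
tBu at 60° (staggered): COOH–tBu gauche, SH–Et gauche; 1.4 + 0.9 = 2.3 kcal/mol.
tBu at 120° (eclipsed): COOH–H eclipsed, H–tBu eclipsed, SH–Et eclipsed; 1.6 + 2.6 + 3.1 = 7.3 kcal/mol.
tBu at 180° (staggered): COOH–Et gauche, SH–tBu gauche, SH–Et gauche; 1.0 + 1.5 + 0.9 = 3.4 kcal/mol.
tBu at 240° (eclipsed): COOH–Et eclipsed, H–H eclipsed, SH–tBu eclipsed; 3.2 + 1.0 + 3.5 = 7.7 kcal/mol.
tBu at 300° (staggered): COOH–tBu gauche, COOH–Et gauche, SH–tBu gauche; 1.4 + 1.0 + 1.5 = 3.9 kcal/mol.
The maximum (8.4 kcal/mol) occurs with tBu at 0°.

0°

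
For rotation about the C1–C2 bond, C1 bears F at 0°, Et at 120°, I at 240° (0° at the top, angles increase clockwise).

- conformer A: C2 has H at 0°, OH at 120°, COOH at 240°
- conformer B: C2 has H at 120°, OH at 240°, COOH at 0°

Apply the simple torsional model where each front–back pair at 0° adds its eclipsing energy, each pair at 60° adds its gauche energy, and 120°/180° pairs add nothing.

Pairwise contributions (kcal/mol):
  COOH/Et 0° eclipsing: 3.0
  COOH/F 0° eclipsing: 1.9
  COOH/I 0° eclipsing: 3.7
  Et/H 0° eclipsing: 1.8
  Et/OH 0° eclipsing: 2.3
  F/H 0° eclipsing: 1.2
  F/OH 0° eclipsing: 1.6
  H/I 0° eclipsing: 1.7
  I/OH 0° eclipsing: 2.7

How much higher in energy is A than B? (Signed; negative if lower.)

A (eclipsed): F(0°)/H(0°) eclipsed 1.2; Et(120°)/OH(120°) eclipsed 2.3; I(240°)/COOH(240°) eclipsed 3.7 → 7.2 kcal/mol.
B (eclipsed): F(0°)/COOH(0°) eclipsed 1.9; Et(120°)/H(120°) eclipsed 1.8; I(240°)/OH(240°) eclipsed 2.7 → 6.4 kcal/mol.
E(A) − E(B) = 7.2 − 6.4 = +0.8 kcal/mol.

+0.8 kcal/mol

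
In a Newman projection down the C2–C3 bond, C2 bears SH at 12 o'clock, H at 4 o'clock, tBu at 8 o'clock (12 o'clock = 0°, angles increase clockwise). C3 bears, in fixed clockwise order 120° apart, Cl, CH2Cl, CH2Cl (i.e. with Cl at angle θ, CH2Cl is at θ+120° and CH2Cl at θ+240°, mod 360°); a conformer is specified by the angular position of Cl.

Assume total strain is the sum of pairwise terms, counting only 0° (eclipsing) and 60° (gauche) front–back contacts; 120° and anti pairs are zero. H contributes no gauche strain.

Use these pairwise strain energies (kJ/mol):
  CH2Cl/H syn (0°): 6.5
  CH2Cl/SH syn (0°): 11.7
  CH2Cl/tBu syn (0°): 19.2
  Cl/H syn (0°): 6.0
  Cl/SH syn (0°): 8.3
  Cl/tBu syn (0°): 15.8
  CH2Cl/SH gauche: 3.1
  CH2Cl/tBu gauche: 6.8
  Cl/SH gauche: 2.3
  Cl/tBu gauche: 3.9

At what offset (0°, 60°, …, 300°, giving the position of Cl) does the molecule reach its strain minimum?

300°

Cl at 0° (eclipsed): SH–Cl eclipsed, H–CH2Cl eclipsed, tBu–CH2Cl eclipsed; 8.3 + 6.5 + 19.2 = 34.0 kJ/mol.
Cl at 60° (staggered): SH–Cl gauche, SH–CH2Cl gauche, tBu–CH2Cl gauche, tBu–CH2Cl gauche; 2.3 + 3.1 + 6.8 + 6.8 = 19.0 kJ/mol.
Cl at 120° (eclipsed): SH–CH2Cl eclipsed, H–Cl eclipsed, tBu–CH2Cl eclipsed; 11.7 + 6.0 + 19.2 = 36.9 kJ/mol.
Cl at 180° (staggered): SH–CH2Cl gauche, SH–CH2Cl gauche, tBu–Cl gauche, tBu–CH2Cl gauche; 3.1 + 3.1 + 3.9 + 6.8 = 16.9 kJ/mol.
Cl at 240° (eclipsed): SH–CH2Cl eclipsed, H–CH2Cl eclipsed, tBu–Cl eclipsed; 11.7 + 6.5 + 15.8 = 34.0 kJ/mol.
Cl at 300° (staggered): SH–Cl gauche, SH–CH2Cl gauche, tBu–Cl gauche, tBu–CH2Cl gauche; 2.3 + 3.1 + 3.9 + 6.8 = 16.1 kJ/mol.
The minimum (16.1 kJ/mol) occurs with Cl at 300°.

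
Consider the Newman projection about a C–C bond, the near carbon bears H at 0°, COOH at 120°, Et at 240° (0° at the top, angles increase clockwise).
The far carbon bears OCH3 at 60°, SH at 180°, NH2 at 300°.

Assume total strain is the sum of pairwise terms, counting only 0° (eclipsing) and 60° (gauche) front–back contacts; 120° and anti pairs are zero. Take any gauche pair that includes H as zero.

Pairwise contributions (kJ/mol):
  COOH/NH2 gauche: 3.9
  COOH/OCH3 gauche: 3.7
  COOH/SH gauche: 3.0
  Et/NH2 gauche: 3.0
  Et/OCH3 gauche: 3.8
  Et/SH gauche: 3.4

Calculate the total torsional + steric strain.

13.1 kJ/mol

This conformer (staggered): COOH–OCH3 gauche, COOH–SH gauche, Et–SH gauche, Et–NH2 gauche; 3.7 + 3.0 + 3.4 + 3.0 = 13.1 kJ/mol.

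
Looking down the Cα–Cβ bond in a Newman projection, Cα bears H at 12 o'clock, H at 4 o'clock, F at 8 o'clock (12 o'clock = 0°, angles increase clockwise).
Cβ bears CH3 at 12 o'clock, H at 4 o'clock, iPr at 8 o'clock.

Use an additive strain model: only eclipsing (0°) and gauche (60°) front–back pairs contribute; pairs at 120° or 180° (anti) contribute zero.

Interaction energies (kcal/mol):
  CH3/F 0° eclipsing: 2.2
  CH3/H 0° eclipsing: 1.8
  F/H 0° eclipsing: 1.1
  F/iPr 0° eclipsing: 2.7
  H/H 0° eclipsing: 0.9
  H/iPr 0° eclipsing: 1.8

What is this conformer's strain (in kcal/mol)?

This conformer is eclipsed. H at 0° is eclipsed with CH3 at 0° (1.8); H at 120° is eclipsed with H at 120° (0.9); F at 240° is eclipsed with iPr at 240° (2.7). Total 5.4 kcal/mol.

5.4 kcal/mol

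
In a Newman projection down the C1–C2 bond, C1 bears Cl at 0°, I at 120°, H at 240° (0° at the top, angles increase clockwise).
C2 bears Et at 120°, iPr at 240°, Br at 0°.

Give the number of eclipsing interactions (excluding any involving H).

Non-H eclipsing pairs: Cl(0°)/Br(0°); I(120°)/Et(120°) — 2 interactions.

2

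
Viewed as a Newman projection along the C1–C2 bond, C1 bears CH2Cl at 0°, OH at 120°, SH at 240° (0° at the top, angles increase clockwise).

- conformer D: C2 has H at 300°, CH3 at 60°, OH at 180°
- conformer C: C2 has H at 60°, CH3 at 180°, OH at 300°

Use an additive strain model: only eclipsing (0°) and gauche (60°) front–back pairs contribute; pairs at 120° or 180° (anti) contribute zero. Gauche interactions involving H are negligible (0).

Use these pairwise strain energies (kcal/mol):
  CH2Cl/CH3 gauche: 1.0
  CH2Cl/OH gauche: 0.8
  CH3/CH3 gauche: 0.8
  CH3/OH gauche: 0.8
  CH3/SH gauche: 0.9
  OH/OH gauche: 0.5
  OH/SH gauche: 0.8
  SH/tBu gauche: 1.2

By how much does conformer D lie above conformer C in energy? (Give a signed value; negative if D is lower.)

D (staggered): CH2Cl–CH3 gauche, OH–CH3 gauche, OH–OH gauche, SH–OH gauche; 1.0 + 0.8 + 0.5 + 0.8 = 3.1 kcal/mol.
C (staggered): CH2Cl–OH gauche, OH–CH3 gauche, SH–CH3 gauche, SH–OH gauche; 0.8 + 0.8 + 0.9 + 0.8 = 3.3 kcal/mol.
E(D) − E(C) = 3.1 − 3.3 = -0.2 kcal/mol.

-0.2 kcal/mol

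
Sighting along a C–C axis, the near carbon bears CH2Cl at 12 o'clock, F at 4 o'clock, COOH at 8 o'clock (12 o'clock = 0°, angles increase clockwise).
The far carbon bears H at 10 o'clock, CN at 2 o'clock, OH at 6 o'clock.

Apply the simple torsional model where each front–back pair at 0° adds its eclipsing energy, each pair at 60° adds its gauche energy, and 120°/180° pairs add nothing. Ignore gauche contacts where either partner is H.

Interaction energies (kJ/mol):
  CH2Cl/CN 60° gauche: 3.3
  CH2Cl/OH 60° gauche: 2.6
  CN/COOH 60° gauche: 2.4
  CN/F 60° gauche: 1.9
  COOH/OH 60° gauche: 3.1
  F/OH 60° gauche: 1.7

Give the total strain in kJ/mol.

This conformer is staggered. CH2Cl at 0° is gauche with CN at 60° (3.3); F at 120° is gauche with CN at 60° (1.9); F at 120° is gauche with OH at 180° (1.7); COOH at 240° is gauche with OH at 180° (3.1). Total 10.0 kJ/mol.

10.0 kJ/mol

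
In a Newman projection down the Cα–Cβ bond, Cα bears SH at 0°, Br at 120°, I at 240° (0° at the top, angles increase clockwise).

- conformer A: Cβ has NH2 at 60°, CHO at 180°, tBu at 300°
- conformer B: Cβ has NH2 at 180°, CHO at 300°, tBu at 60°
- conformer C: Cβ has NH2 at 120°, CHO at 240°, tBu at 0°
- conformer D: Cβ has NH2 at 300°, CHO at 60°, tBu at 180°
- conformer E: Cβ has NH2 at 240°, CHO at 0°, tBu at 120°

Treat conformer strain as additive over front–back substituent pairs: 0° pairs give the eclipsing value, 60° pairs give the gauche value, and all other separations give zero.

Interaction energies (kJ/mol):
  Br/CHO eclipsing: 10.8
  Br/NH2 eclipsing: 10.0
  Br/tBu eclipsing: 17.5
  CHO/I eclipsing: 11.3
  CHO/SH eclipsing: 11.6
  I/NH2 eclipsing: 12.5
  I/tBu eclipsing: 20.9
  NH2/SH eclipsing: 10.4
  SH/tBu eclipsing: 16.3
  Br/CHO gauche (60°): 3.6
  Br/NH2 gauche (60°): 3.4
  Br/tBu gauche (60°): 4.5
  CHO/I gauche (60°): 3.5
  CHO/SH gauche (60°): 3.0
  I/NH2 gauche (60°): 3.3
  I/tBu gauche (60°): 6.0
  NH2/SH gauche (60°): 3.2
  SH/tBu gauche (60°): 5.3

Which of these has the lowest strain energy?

A (staggered): SH–NH2 gauche, SH–tBu gauche, Br–NH2 gauche, Br–CHO gauche, I–CHO gauche, I–tBu gauche; 3.2 + 5.3 + 3.4 + 3.6 + 3.5 + 6.0 = 25.0 kJ/mol.
B (staggered): SH–CHO gauche, SH–tBu gauche, Br–NH2 gauche, Br–tBu gauche, I–NH2 gauche, I–CHO gauche; 3.0 + 5.3 + 3.4 + 4.5 + 3.3 + 3.5 = 23.0 kJ/mol.
C (eclipsed): SH–tBu eclipsed, Br–NH2 eclipsed, I–CHO eclipsed; 16.3 + 10.0 + 11.3 = 37.6 kJ/mol.
D (staggered): SH–NH2 gauche, SH–CHO gauche, Br–CHO gauche, Br–tBu gauche, I–NH2 gauche, I–tBu gauche; 3.2 + 3.0 + 3.6 + 4.5 + 3.3 + 6.0 = 23.6 kJ/mol.
E (eclipsed): SH–CHO eclipsed, Br–tBu eclipsed, I–NH2 eclipsed; 11.6 + 17.5 + 12.5 = 41.6 kJ/mol.
B has the lowest total (23.0 kJ/mol).

B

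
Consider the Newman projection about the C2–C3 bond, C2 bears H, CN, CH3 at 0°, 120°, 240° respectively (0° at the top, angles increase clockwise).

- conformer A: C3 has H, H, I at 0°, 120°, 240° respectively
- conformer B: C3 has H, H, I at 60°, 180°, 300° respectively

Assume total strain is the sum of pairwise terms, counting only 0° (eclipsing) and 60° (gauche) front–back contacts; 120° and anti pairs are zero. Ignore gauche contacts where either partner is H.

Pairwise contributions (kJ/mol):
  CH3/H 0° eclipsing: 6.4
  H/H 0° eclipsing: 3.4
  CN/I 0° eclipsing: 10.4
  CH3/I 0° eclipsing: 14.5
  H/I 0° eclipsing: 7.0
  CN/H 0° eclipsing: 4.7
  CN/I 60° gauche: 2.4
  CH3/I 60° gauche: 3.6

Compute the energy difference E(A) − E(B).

A (eclipsed): H(0°)/H(0°) eclipsed 3.4; CN(120°)/H(120°) eclipsed 4.7; CH3(240°)/I(240°) eclipsed 14.5 → 22.6 kJ/mol.
B (staggered): CH3(240°)/I(300°) gauche 3.6 → 3.6 kJ/mol.
E(A) − E(B) = 22.6 − 3.6 = +19.0 kJ/mol.

+19.0 kJ/mol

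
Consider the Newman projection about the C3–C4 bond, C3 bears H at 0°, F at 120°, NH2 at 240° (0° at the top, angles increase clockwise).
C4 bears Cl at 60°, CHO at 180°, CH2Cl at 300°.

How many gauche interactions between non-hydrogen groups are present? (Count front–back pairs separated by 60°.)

Non-H gauche pairs: F(120°)/Cl(60°); F(120°)/CHO(180°); NH2(240°)/CHO(180°); NH2(240°)/CH2Cl(300°) — 4 interactions.

4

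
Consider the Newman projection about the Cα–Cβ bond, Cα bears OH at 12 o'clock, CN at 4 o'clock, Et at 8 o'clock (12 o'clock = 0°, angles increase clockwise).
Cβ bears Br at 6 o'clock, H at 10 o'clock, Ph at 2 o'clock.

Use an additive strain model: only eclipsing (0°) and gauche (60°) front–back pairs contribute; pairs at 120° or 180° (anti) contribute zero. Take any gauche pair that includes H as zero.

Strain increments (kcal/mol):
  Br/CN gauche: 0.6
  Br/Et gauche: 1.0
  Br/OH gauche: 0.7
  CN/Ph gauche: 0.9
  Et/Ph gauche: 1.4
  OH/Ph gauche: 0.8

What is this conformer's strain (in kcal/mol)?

This conformer (staggered): OH(0°)/Ph(60°) gauche 0.8; CN(120°)/Br(180°) gauche 0.6; CN(120°)/Ph(60°) gauche 0.9; Et(240°)/Br(180°) gauche 1.0 → 3.3 kcal/mol.

3.3 kcal/mol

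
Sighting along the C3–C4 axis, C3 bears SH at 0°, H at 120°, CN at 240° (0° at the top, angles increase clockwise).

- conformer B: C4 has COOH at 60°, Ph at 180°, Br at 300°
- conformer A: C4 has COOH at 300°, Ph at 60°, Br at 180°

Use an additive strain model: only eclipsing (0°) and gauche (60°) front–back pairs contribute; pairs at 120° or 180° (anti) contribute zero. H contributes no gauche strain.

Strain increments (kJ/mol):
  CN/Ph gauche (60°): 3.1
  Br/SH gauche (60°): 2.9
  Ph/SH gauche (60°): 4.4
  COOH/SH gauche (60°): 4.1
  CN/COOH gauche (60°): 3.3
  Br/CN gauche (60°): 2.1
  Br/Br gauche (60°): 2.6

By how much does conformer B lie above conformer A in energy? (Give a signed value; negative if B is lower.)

B (staggered): SH(0°)/COOH(60°) gauche 4.1; SH(0°)/Br(300°) gauche 2.9; CN(240°)/Ph(180°) gauche 3.1; CN(240°)/Br(300°) gauche 2.1 → 12.2 kJ/mol.
A (staggered): SH(0°)/COOH(300°) gauche 4.1; SH(0°)/Ph(60°) gauche 4.4; CN(240°)/COOH(300°) gauche 3.3; CN(240°)/Br(180°) gauche 2.1 → 13.9 kJ/mol.
E(B) − E(A) = 12.2 − 13.9 = -1.7 kJ/mol.

-1.7 kJ/mol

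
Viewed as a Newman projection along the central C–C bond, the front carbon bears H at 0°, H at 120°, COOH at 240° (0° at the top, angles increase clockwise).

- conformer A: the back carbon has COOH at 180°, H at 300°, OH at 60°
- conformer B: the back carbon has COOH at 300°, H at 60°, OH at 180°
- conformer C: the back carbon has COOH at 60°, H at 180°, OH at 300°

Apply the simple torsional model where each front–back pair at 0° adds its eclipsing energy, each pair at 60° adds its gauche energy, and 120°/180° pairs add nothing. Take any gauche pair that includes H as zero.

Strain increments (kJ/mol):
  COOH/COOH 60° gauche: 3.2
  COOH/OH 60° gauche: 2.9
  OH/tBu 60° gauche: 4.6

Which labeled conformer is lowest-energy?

C

A (staggered): COOH(240°)/COOH(180°) gauche 3.2 → 3.2 kJ/mol.
B (staggered): COOH(240°)/COOH(300°) gauche 3.2; COOH(240°)/OH(180°) gauche 2.9 → 6.1 kJ/mol.
C (staggered): COOH(240°)/OH(300°) gauche 2.9 → 2.9 kJ/mol.
C has the lowest total (2.9 kJ/mol).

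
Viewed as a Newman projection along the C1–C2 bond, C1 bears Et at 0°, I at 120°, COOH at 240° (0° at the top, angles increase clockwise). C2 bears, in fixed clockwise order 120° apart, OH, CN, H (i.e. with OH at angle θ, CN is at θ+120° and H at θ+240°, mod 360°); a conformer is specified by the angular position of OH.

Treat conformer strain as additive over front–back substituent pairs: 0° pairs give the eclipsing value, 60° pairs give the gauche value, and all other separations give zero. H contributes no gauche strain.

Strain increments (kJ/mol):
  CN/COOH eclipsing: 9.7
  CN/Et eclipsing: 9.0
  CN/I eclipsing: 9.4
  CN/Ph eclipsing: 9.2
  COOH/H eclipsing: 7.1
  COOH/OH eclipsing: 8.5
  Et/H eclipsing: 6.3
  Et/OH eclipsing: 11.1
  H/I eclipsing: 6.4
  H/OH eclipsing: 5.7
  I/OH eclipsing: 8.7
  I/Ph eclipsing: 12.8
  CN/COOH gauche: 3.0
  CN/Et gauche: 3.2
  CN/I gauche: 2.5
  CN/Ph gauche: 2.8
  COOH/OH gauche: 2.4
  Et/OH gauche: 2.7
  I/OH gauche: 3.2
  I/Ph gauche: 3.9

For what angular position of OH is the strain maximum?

OH at 0° (eclipsed): Et(0°)/OH(0°) eclipsed 11.1; I(120°)/CN(120°) eclipsed 9.4; COOH(240°)/H(240°) eclipsed 7.1 → 27.6 kJ/mol.
OH at 60° (staggered): Et(0°)/OH(60°) gauche 2.7; I(120°)/OH(60°) gauche 3.2; I(120°)/CN(180°) gauche 2.5; COOH(240°)/CN(180°) gauche 3.0 → 11.4 kJ/mol.
OH at 120° (eclipsed): Et(0°)/H(0°) eclipsed 6.3; I(120°)/OH(120°) eclipsed 8.7; COOH(240°)/CN(240°) eclipsed 9.7 → 24.7 kJ/mol.
OH at 180° (staggered): Et(0°)/CN(300°) gauche 3.2; I(120°)/OH(180°) gauche 3.2; COOH(240°)/OH(180°) gauche 2.4; COOH(240°)/CN(300°) gauche 3.0 → 11.8 kJ/mol.
OH at 240° (eclipsed): Et(0°)/CN(0°) eclipsed 9.0; I(120°)/H(120°) eclipsed 6.4; COOH(240°)/OH(240°) eclipsed 8.5 → 23.9 kJ/mol.
OH at 300° (staggered): Et(0°)/OH(300°) gauche 2.7; Et(0°)/CN(60°) gauche 3.2; I(120°)/CN(60°) gauche 2.5; COOH(240°)/OH(300°) gauche 2.4 → 10.8 kJ/mol.
The maximum (27.6 kJ/mol) occurs with OH at 0°.

0°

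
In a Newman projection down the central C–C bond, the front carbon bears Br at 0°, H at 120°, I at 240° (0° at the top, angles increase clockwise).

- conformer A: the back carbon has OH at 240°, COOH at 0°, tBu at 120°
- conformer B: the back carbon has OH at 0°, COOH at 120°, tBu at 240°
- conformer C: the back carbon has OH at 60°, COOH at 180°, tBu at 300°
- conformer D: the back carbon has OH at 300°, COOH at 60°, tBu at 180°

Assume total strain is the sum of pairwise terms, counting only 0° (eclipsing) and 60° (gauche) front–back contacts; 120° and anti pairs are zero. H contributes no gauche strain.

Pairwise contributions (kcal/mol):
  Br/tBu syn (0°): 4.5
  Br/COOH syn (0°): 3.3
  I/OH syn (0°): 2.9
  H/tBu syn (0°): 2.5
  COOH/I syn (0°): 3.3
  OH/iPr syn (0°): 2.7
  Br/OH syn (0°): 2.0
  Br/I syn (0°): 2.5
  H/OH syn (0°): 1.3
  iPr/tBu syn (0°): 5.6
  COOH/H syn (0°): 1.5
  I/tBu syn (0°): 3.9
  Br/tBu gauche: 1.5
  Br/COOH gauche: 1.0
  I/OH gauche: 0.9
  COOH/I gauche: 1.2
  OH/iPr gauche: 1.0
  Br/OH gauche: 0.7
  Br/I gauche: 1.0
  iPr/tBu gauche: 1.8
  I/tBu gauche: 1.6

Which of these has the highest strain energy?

A

A (eclipsed): Br(0°)/COOH(0°) eclipsed 3.3; H(120°)/tBu(120°) eclipsed 2.5; I(240°)/OH(240°) eclipsed 2.9 → 8.7 kcal/mol.
B (eclipsed): Br(0°)/OH(0°) eclipsed 2.0; H(120°)/COOH(120°) eclipsed 1.5; I(240°)/tBu(240°) eclipsed 3.9 → 7.4 kcal/mol.
C (staggered): Br(0°)/OH(60°) gauche 0.7; Br(0°)/tBu(300°) gauche 1.5; I(240°)/COOH(180°) gauche 1.2; I(240°)/tBu(300°) gauche 1.6 → 5.0 kcal/mol.
D (staggered): Br(0°)/OH(300°) gauche 0.7; Br(0°)/COOH(60°) gauche 1.0; I(240°)/OH(300°) gauche 0.9; I(240°)/tBu(180°) gauche 1.6 → 4.2 kcal/mol.
A has the highest total (8.7 kcal/mol).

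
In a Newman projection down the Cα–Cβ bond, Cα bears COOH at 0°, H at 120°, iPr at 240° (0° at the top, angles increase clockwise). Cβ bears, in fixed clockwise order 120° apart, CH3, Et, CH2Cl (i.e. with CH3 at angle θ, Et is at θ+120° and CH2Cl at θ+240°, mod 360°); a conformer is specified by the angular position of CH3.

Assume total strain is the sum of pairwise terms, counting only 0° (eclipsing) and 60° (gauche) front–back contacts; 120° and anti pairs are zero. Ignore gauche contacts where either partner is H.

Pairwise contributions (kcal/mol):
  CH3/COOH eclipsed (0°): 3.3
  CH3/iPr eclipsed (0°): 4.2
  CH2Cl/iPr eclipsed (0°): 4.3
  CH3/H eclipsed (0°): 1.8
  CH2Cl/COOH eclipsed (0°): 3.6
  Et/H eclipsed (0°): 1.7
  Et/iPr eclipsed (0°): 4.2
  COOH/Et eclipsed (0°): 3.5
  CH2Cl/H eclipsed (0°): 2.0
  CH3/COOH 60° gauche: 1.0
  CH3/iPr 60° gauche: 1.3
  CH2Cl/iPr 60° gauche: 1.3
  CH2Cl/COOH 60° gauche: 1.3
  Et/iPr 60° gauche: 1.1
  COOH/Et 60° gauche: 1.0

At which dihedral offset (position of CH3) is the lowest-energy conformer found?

300°

CH3 at 0° (eclipsed): COOH(0°)/CH3(0°) eclipsed 3.3; H(120°)/Et(120°) eclipsed 1.7; iPr(240°)/CH2Cl(240°) eclipsed 4.3 → 9.3 kcal/mol.
CH3 at 60° (staggered): COOH(0°)/CH3(60°) gauche 1.0; COOH(0°)/CH2Cl(300°) gauche 1.3; iPr(240°)/Et(180°) gauche 1.1; iPr(240°)/CH2Cl(300°) gauche 1.3 → 4.7 kcal/mol.
CH3 at 120° (eclipsed): COOH(0°)/CH2Cl(0°) eclipsed 3.6; H(120°)/CH3(120°) eclipsed 1.8; iPr(240°)/Et(240°) eclipsed 4.2 → 9.6 kcal/mol.
CH3 at 180° (staggered): COOH(0°)/Et(300°) gauche 1.0; COOH(0°)/CH2Cl(60°) gauche 1.3; iPr(240°)/CH3(180°) gauche 1.3; iPr(240°)/Et(300°) gauche 1.1 → 4.7 kcal/mol.
CH3 at 240° (eclipsed): COOH(0°)/Et(0°) eclipsed 3.5; H(120°)/CH2Cl(120°) eclipsed 2.0; iPr(240°)/CH3(240°) eclipsed 4.2 → 9.7 kcal/mol.
CH3 at 300° (staggered): COOH(0°)/CH3(300°) gauche 1.0; COOH(0°)/Et(60°) gauche 1.0; iPr(240°)/CH3(300°) gauche 1.3; iPr(240°)/CH2Cl(180°) gauche 1.3 → 4.6 kcal/mol.
The minimum (4.6 kcal/mol) occurs with CH3 at 300°.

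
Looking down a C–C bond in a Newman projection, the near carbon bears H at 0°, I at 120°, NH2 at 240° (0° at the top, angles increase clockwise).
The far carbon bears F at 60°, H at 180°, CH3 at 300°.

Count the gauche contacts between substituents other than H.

2

Non-H gauche pairs: I(120°)/F(60°); NH2(240°)/CH3(300°) — 2 interactions.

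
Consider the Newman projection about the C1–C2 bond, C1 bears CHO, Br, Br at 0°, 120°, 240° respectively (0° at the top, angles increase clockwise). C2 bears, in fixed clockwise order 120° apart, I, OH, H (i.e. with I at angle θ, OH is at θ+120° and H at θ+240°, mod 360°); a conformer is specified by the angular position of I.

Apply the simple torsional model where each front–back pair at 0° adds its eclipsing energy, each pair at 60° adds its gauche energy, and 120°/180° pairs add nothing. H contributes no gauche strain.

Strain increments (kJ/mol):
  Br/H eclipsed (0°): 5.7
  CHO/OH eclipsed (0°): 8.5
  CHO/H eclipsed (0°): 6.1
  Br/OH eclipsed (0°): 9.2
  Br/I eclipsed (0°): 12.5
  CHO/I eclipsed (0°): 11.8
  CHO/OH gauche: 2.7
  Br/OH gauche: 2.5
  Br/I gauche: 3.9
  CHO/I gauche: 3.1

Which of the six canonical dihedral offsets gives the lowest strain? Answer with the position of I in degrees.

60°

I at 0° (eclipsed): CHO(0°)/I(0°) eclipsed 11.8; Br(120°)/OH(120°) eclipsed 9.2; Br(240°)/H(240°) eclipsed 5.7 → 26.7 kJ/mol.
I at 60° (staggered): CHO(0°)/I(60°) gauche 3.1; Br(120°)/I(60°) gauche 3.9; Br(120°)/OH(180°) gauche 2.5; Br(240°)/OH(180°) gauche 2.5 → 12.0 kJ/mol.
I at 120° (eclipsed): CHO(0°)/H(0°) eclipsed 6.1; Br(120°)/I(120°) eclipsed 12.5; Br(240°)/OH(240°) eclipsed 9.2 → 27.8 kJ/mol.
I at 180° (staggered): CHO(0°)/OH(300°) gauche 2.7; Br(120°)/I(180°) gauche 3.9; Br(240°)/I(180°) gauche 3.9; Br(240°)/OH(300°) gauche 2.5 → 13.0 kJ/mol.
I at 240° (eclipsed): CHO(0°)/OH(0°) eclipsed 8.5; Br(120°)/H(120°) eclipsed 5.7; Br(240°)/I(240°) eclipsed 12.5 → 26.7 kJ/mol.
I at 300° (staggered): CHO(0°)/I(300°) gauche 3.1; CHO(0°)/OH(60°) gauche 2.7; Br(120°)/OH(60°) gauche 2.5; Br(240°)/I(300°) gauche 3.9 → 12.2 kJ/mol.
The minimum (12.0 kJ/mol) occurs with I at 60°.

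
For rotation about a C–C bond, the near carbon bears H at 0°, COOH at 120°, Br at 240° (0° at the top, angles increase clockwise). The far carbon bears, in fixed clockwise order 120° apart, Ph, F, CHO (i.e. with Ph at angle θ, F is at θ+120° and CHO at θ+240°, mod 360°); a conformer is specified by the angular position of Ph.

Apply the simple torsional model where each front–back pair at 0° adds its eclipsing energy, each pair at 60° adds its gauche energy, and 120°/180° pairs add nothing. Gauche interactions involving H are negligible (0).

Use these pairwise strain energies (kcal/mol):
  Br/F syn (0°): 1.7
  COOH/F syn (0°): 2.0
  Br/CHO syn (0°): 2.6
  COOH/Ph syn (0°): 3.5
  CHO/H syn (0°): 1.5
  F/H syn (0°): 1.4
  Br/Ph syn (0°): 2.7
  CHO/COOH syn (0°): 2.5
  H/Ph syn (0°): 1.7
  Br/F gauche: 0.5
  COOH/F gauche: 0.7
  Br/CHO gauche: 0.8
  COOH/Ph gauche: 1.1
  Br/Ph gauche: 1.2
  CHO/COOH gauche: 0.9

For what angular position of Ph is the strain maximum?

Ph at 0° (eclipsed): H–Ph eclipsed, COOH–F eclipsed, Br–CHO eclipsed; 1.7 + 2.0 + 2.6 = 6.3 kcal/mol.
Ph at 60° (staggered): COOH–Ph gauche, COOH–F gauche, Br–F gauche, Br–CHO gauche; 1.1 + 0.7 + 0.5 + 0.8 = 3.1 kcal/mol.
Ph at 120° (eclipsed): H–CHO eclipsed, COOH–Ph eclipsed, Br–F eclipsed; 1.5 + 3.5 + 1.7 = 6.7 kcal/mol.
Ph at 180° (staggered): COOH–Ph gauche, COOH–CHO gauche, Br–Ph gauche, Br–F gauche; 1.1 + 0.9 + 1.2 + 0.5 = 3.7 kcal/mol.
Ph at 240° (eclipsed): H–F eclipsed, COOH–CHO eclipsed, Br–Ph eclipsed; 1.4 + 2.5 + 2.7 = 6.6 kcal/mol.
Ph at 300° (staggered): COOH–F gauche, COOH–CHO gauche, Br–Ph gauche, Br–CHO gauche; 0.7 + 0.9 + 1.2 + 0.8 = 3.6 kcal/mol.
The maximum (6.7 kcal/mol) occurs with Ph at 120°.

120°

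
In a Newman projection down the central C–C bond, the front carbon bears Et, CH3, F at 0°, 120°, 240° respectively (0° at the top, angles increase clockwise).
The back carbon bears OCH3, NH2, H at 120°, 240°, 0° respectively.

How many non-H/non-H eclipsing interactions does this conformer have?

Non-H eclipsing pairs: CH3(120°)/OCH3(120°); F(240°)/NH2(240°) — 2 interactions.

2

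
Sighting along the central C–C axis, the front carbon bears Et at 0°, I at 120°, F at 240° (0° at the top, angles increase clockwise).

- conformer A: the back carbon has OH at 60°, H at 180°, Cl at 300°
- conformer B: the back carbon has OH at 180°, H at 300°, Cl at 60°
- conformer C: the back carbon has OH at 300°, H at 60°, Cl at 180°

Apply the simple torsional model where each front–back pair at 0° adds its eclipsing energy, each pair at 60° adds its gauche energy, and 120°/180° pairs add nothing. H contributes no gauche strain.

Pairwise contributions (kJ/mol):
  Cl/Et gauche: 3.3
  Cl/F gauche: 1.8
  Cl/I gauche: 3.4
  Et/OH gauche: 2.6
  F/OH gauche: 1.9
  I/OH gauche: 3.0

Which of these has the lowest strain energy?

A is staggered. Et at 0° is gauche with OH at 60° (2.6); Et at 0° is gauche with Cl at 300° (3.3); I at 120° is gauche with OH at 60° (3.0); F at 240° is gauche with Cl at 300° (1.8). Total 10.7 kJ/mol.
B is staggered. Et at 0° is gauche with Cl at 60° (3.3); I at 120° is gauche with OH at 180° (3.0); I at 120° is gauche with Cl at 60° (3.4); F at 240° is gauche with OH at 180° (1.9). Total 11.6 kJ/mol.
C is staggered. Et at 0° is gauche with OH at 300° (2.6); I at 120° is gauche with Cl at 180° (3.4); F at 240° is gauche with OH at 300° (1.9); F at 240° is gauche with Cl at 180° (1.8). Total 9.7 kJ/mol.
C has the lowest total (9.7 kJ/mol).

C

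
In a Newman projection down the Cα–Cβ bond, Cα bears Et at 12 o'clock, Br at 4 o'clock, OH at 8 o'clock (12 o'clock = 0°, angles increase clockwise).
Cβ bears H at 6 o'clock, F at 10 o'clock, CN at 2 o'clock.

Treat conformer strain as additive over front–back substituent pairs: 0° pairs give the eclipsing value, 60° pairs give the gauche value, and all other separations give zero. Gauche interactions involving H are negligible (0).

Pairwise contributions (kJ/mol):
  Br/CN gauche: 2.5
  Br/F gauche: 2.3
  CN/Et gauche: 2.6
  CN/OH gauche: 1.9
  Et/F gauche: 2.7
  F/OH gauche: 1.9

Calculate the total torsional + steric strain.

9.7 kJ/mol

This conformer (staggered): Et–F gauche, Et–CN gauche, Br–CN gauche, OH–F gauche; 2.7 + 2.6 + 2.5 + 1.9 = 9.7 kJ/mol.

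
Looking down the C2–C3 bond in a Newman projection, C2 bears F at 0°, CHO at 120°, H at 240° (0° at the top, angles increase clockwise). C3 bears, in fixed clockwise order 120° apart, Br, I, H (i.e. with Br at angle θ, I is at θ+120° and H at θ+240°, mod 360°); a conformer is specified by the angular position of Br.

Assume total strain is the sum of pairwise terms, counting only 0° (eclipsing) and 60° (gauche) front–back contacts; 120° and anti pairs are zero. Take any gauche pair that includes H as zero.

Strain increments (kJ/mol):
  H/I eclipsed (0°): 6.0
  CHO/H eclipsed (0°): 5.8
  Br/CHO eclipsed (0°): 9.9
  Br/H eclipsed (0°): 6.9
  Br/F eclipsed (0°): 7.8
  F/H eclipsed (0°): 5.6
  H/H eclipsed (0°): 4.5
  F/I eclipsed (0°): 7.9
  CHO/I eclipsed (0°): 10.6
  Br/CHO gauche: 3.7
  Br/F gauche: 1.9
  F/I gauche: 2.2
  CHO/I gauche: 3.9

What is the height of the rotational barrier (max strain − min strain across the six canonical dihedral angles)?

Br at 0° (eclipsed): F(0°)/Br(0°) eclipsed 7.8; CHO(120°)/I(120°) eclipsed 10.6; H(240°)/H(240°) eclipsed 4.5 → 22.9 kJ/mol.
Br at 60° (staggered): F(0°)/Br(60°) gauche 1.9; CHO(120°)/Br(60°) gauche 3.7; CHO(120°)/I(180°) gauche 3.9 → 9.5 kJ/mol.
Br at 120° (eclipsed): F(0°)/H(0°) eclipsed 5.6; CHO(120°)/Br(120°) eclipsed 9.9; H(240°)/I(240°) eclipsed 6.0 → 21.5 kJ/mol.
Br at 180° (staggered): F(0°)/I(300°) gauche 2.2; CHO(120°)/Br(180°) gauche 3.7 → 5.9 kJ/mol.
Br at 240° (eclipsed): F(0°)/I(0°) eclipsed 7.9; CHO(120°)/H(120°) eclipsed 5.8; H(240°)/Br(240°) eclipsed 6.9 → 20.6 kJ/mol.
Br at 300° (staggered): F(0°)/Br(300°) gauche 1.9; F(0°)/I(60°) gauche 2.2; CHO(120°)/I(60°) gauche 3.9 → 8.0 kJ/mol.
Max at 0° (22.9 kJ/mol), min at 180° (5.9 kJ/mol); barrier = 17.0 kJ/mol.

17.0 kJ/mol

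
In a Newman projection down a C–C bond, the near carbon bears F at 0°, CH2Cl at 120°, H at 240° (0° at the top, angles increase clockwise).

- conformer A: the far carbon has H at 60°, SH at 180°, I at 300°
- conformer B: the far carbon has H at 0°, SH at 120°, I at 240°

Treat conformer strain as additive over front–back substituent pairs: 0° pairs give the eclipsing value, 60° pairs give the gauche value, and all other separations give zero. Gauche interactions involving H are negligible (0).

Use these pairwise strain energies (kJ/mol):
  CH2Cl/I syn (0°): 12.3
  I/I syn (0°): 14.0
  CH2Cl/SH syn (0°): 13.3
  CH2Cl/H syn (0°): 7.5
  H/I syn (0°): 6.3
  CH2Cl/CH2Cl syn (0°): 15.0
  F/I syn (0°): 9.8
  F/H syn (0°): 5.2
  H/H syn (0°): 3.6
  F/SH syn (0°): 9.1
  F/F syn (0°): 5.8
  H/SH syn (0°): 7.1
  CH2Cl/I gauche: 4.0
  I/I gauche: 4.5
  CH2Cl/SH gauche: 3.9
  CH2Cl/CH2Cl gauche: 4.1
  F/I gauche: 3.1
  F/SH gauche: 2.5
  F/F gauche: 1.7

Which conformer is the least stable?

A is staggered. F at 0° is gauche with I at 300° (3.1); CH2Cl at 120° is gauche with SH at 180° (3.9). Total 7.0 kJ/mol.
B is eclipsed. F at 0° is eclipsed with H at 0° (5.2); CH2Cl at 120° is eclipsed with SH at 120° (13.3); H at 240° is eclipsed with I at 240° (6.3). Total 24.8 kJ/mol.
B has the highest total (24.8 kJ/mol).

B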